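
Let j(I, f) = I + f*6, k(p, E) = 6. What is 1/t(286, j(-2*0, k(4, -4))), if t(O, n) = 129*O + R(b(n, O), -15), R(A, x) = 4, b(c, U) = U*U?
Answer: 1/36898 ≈ 2.7102e-5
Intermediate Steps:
b(c, U) = U**2
j(I, f) = I + 6*f
t(O, n) = 4 + 129*O (t(O, n) = 129*O + 4 = 4 + 129*O)
1/t(286, j(-2*0, k(4, -4))) = 1/(4 + 129*286) = 1/(4 + 36894) = 1/36898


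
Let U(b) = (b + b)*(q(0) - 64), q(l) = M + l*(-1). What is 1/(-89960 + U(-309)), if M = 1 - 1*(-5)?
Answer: -1/54116 ≈ -1.8479e-5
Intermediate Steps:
M = 6 (M = 1 + 5 = 6)
q(l) = 6 - l (q(l) = 6 + l*(-1) = 6 - l)
U(b) = -116*b (U(b) = (b + b)*((6 - 1*0) - 64) = (2*b)*((6 + 0) - 64) = (2*b)*(6 - 64) = (2*b)*(-58) = -116*b)
1/(-89960 + U(-309)) = 1/(-89960 - 116*(-309)) = 1/(-89960 + 35844) = 1/(-54116) = -1/54116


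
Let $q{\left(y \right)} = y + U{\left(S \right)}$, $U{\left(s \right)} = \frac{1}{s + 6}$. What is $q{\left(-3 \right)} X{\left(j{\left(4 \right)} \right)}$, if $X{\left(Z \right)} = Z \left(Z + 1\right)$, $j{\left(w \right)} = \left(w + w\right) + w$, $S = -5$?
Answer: $-312$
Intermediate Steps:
$j{\left(w \right)} = 3 w$ ($j{\left(w \right)} = 2 w + w = 3 w$)
$U{\left(s \right)} = \frac{1}{6 + s}$
$X{\left(Z \right)} = Z \left(1 + Z\right)$
$q{\left(y \right)} = 1 + y$ ($q{\left(y \right)} = y + \frac{1}{6 - 5} = y + 1^{-1} = y + 1 = 1 + y$)
$q{\left(-3 \right)} X{\left(j{\left(4 \right)} \right)} = \left(1 - 3\right) 3 \cdot 4 \left(1 + 3 \cdot 4\right) = - 2 \cdot 12 \left(1 + 12\right) = - 2 \cdot 12 \cdot 13 = \left(-2\right) 156 = -312$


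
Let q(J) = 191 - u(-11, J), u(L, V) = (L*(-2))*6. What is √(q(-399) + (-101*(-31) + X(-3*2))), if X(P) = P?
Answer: 4*√199 ≈ 56.427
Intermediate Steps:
u(L, V) = -12*L (u(L, V) = -2*L*6 = -12*L)
q(J) = 59 (q(J) = 191 - (-12)*(-11) = 191 - 1*132 = 191 - 132 = 59)
√(q(-399) + (-101*(-31) + X(-3*2))) = √(59 + (-101*(-31) - 3*2)) = √(59 + (3131 - 6)) = √(59 + 3125) = √3184 = 4*√199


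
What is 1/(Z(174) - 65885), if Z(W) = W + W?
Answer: -1/65537 ≈ -1.5259e-5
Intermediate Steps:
Z(W) = 2*W
1/(Z(174) - 65885) = 1/(2*174 - 65885) = 1/(348 - 65885) = 1/(-65537) = -1/65537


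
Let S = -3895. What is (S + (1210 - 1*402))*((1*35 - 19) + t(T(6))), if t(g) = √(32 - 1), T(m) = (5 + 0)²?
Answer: -49392 - 3087*√31 ≈ -66580.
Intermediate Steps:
T(m) = 25 (T(m) = 5² = 25)
t(g) = √31
(S + (1210 - 1*402))*((1*35 - 19) + t(T(6))) = (-3895 + (1210 - 1*402))*((1*35 - 19) + √31) = (-3895 + (1210 - 402))*((35 - 19) + √31) = (-3895 + 808)*(16 + √31) = -3087*(16 + √31) = -49392 - 3087*√31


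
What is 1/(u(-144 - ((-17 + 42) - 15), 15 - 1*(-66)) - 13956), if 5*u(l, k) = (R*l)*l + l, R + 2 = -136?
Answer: -5/3342742 ≈ -1.4958e-6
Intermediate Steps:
R = -138 (R = -2 - 136 = -138)
u(l, k) = -138*l²/5 + l/5 (u(l, k) = ((-138*l)*l + l)/5 = (-138*l² + l)/5 = (l - 138*l²)/5 = -138*l²/5 + l/5)
1/(u(-144 - ((-17 + 42) - 15), 15 - 1*(-66)) - 13956) = 1/((-144 - ((-17 + 42) - 15))*(1 - 138*(-144 - ((-17 + 42) - 15)))/5 - 13956) = 1/((-144 - (25 - 15))*(1 - 138*(-144 - (25 - 15)))/5 - 13956) = 1/((-144 - 1*10)*(1 - 138*(-144 - 1*10))/5 - 13956) = 1/((-144 - 10)*(1 - 138*(-144 - 10))/5 - 13956) = 1/((⅕)*(-154)*(1 - 138*(-154)) - 13956) = 1/((⅕)*(-154)*(1 + 21252) - 13956) = 1/((⅕)*(-154)*21253 - 13956) = 1/(-3272962/5 - 13956) = 1/(-3342742/5) = -5/3342742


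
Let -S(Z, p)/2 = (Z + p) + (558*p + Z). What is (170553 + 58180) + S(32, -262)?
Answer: 521521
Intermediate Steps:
S(Z, p) = -1118*p - 4*Z (S(Z, p) = -2*((Z + p) + (558*p + Z)) = -2*((Z + p) + (Z + 558*p)) = -2*(2*Z + 559*p) = -1118*p - 4*Z)
(170553 + 58180) + S(32, -262) = (170553 + 58180) + (-1118*(-262) - 4*32) = 228733 + (292916 - 128) = 228733 + 292788 = 521521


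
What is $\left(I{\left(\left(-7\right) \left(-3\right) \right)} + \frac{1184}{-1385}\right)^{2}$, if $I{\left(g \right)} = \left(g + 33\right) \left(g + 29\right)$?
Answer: $\frac{13975006515856}{1918225} \approx 7.2854 \cdot 10^{6}$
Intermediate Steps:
$I{\left(g \right)} = \left(29 + g\right) \left(33 + g\right)$ ($I{\left(g \right)} = \left(33 + g\right) \left(29 + g\right) = \left(29 + g\right) \left(33 + g\right)$)
$\left(I{\left(\left(-7\right) \left(-3\right) \right)} + \frac{1184}{-1385}\right)^{2} = \left(\left(957 + \left(\left(-7\right) \left(-3\right)\right)^{2} + 62 \left(\left(-7\right) \left(-3\right)\right)\right) + \frac{1184}{-1385}\right)^{2} = \left(\left(957 + 21^{2} + 62 \cdot 21\right) + 1184 \left(- \frac{1}{1385}\right)\right)^{2} = \left(\left(957 + 441 + 1302\right) - \frac{1184}{1385}\right)^{2} = \left(2700 - \frac{1184}{1385}\right)^{2} = \left(\frac{3738316}{1385}\right)^{2} = \frac{13975006515856}{1918225}$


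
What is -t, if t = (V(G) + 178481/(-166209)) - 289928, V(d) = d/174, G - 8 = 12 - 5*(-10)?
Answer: 465824627484/1606687 ≈ 2.8993e+5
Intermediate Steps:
G = 70 (G = 8 + (12 - 5*(-10)) = 8 + (12 + 50) = 8 + 62 = 70)
V(d) = d/174 (V(d) = d*(1/174) = d/174)
t = -465824627484/1606687 (t = ((1/174)*70 + 178481/(-166209)) - 289928 = (35/87 + 178481*(-1/166209)) - 289928 = (35/87 - 178481/166209) - 289928 = -1078948/1606687 - 289928 = -465824627484/1606687 ≈ -2.8993e+5)
-t = -1*(-465824627484/1606687) = 465824627484/1606687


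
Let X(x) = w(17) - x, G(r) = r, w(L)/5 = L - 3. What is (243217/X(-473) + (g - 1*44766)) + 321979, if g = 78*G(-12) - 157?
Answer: 150176377/543 ≈ 2.7657e+5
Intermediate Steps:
w(L) = -15 + 5*L (w(L) = 5*(L - 3) = 5*(-3 + L) = -15 + 5*L)
X(x) = 70 - x (X(x) = (-15 + 5*17) - x = (-15 + 85) - x = 70 - x)
g = -1093 (g = 78*(-12) - 157 = -936 - 157 = -1093)
(243217/X(-473) + (g - 1*44766)) + 321979 = (243217/(70 - 1*(-473)) + (-1093 - 1*44766)) + 321979 = (243217/(70 + 473) + (-1093 - 44766)) + 321979 = (243217/543 - 45859) + 321979 = -24658220/543 + 321979 = 150176377/543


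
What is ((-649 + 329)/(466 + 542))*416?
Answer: -8320/63 ≈ -132.06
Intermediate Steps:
((-649 + 329)/(466 + 542))*416 = -320/1008*416 = -320*1/1008*416 = -20/63*416 = -8320/63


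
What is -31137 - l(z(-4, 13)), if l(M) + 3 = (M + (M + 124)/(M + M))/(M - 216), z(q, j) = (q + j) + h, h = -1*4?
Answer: -65692561/2110 ≈ -31134.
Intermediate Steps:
h = -4
z(q, j) = -4 + j + q (z(q, j) = (q + j) - 4 = (j + q) - 4 = -4 + j + q)
l(M) = -3 + (M + (124 + M)/(2*M))/(-216 + M) (l(M) = -3 + (M + (M + 124)/(M + M))/(M - 216) = -3 + (M + (124 + M)/((2*M)))/(-216 + M) = -3 + (M + (124 + M)*(1/(2*M)))/(-216 + M) = -3 + (M + (124 + M)/(2*M))/(-216 + M))
-31137 - l(z(-4, 13)) = -31137 - (124 - 4*(-4 + 13 - 4)² + 1297*(-4 + 13 - 4))/(2*(-4 + 13 - 4)*(-216 + (-4 + 13 - 4))) = -31137 - (124 - 4*5² + 1297*5)/(2*5*(-216 + 5)) = -31137 - (124 - 4*25 + 6485)/(2*5*(-211)) = -31137 - (-1)*(124 - 100 + 6485)/(2*5*211) = -31137 - (-1)*6509/(2*5*211) = -31137 - 1*(-6509/2110) = -31137 + 6509/2110 = -65692561/2110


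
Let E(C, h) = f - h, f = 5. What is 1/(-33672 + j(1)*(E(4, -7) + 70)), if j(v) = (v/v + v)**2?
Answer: -1/33344 ≈ -2.9990e-5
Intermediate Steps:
j(v) = (1 + v)**2
E(C, h) = 5 - h
1/(-33672 + j(1)*(E(4, -7) + 70)) = 1/(-33672 + (1 + 1)**2*((5 - 1*(-7)) + 70)) = 1/(-33672 + 2**2*((5 + 7) + 70)) = 1/(-33672 + 4*(12 + 70)) = 1/(-33672 + 4*82) = 1/(-33672 + 328) = 1/(-33344) = -1/33344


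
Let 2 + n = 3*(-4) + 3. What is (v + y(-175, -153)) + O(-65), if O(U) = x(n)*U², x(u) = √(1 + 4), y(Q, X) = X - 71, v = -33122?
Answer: -33346 + 4225*√5 ≈ -23899.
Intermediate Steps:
y(Q, X) = -71 + X
n = -11 (n = -2 + (3*(-4) + 3) = -2 + (-12 + 3) = -2 - 9 = -11)
x(u) = √5
O(U) = √5*U²
(v + y(-175, -153)) + O(-65) = (-33122 + (-71 - 153)) + √5*(-65)² = (-33122 - 224) + √5*4225 = -33346 + 4225*√5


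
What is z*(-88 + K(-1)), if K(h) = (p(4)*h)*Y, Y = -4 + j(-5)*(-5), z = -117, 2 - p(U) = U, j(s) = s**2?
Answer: 40482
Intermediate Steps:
p(U) = 2 - U
Y = -129 (Y = -4 + (-5)**2*(-5) = -4 + 25*(-5) = -4 - 125 = -129)
K(h) = 258*h (K(h) = ((2 - 1*4)*h)*(-129) = ((2 - 4)*h)*(-129) = -2*h*(-129) = 258*h)
z*(-88 + K(-1)) = -117*(-88 + 258*(-1)) = -117*(-88 - 258) = -117*(-346) = 40482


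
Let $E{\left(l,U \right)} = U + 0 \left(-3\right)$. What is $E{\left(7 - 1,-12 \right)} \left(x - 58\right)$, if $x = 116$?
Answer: $-696$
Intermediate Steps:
$E{\left(l,U \right)} = U$ ($E{\left(l,U \right)} = U + 0 = U$)
$E{\left(7 - 1,-12 \right)} \left(x - 58\right) = - 12 \left(116 - 58\right) = \left(-12\right) 58 = -696$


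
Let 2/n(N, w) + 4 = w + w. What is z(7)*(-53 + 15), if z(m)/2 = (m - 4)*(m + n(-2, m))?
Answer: -8208/5 ≈ -1641.6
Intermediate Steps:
n(N, w) = 2/(-4 + 2*w) (n(N, w) = 2/(-4 + (w + w)) = 2/(-4 + 2*w))
z(m) = 2*(-4 + m)*(m + 1/(-2 + m)) (z(m) = 2*((m - 4)*(m + 1/(-2 + m))) = 2*((-4 + m)*(m + 1/(-2 + m))) = 2*(-4 + m)*(m + 1/(-2 + m)))
z(7)*(-53 + 15) = (2*(-4 + 7 + 7*(-4 + 7)*(-2 + 7))/(-2 + 7))*(-53 + 15) = (2*(-4 + 7 + 7*3*5)/5)*(-38) = (2*(⅕)*(-4 + 7 + 105))*(-38) = (2*(⅕)*108)*(-38) = (216/5)*(-38) = -8208/5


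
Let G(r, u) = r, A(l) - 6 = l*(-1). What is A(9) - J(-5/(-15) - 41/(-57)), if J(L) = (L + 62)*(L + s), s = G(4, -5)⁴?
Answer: -5852115/361 ≈ -16211.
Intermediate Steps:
A(l) = 6 - l (A(l) = 6 + l*(-1) = 6 - l)
s = 256 (s = 4⁴ = 256)
J(L) = (62 + L)*(256 + L) (J(L) = (L + 62)*(L + 256) = (62 + L)*(256 + L))
A(9) - J(-5/(-15) - 41/(-57)) = (6 - 1*9) - (15872 + (-5/(-15) - 41/(-57))² + 318*(-5/(-15) - 41/(-57))) = (6 - 9) - (15872 + (-5*(-1/15) - 41*(-1/57))² + 318*(-5*(-1/15) - 41*(-1/57))) = -3 - (15872 + (⅓ + 41/57)² + 318*(⅓ + 41/57)) = -3 - (15872 + (20/19)² + 318*(20/19)) = -3 - (15872 + 400/361 + 6360/19) = -3 - 1*5851032/361 = -3 - 5851032/361 = -5852115/361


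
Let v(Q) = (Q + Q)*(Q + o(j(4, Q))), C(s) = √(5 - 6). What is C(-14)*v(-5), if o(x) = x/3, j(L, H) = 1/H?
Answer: 152*I/3 ≈ 50.667*I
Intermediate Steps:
C(s) = I (C(s) = √(-1) = I)
o(x) = x/3 (o(x) = x*(⅓) = x/3)
v(Q) = 2*Q*(Q + 1/(3*Q)) (v(Q) = (Q + Q)*(Q + 1/(3*Q)) = (2*Q)*(Q + 1/(3*Q)) = 2*Q*(Q + 1/(3*Q)))
C(-14)*v(-5) = I*(⅔ + 2*(-5)²) = I*(⅔ + 2*25) = I*(⅔ + 50) = I*(152/3) = 152*I/3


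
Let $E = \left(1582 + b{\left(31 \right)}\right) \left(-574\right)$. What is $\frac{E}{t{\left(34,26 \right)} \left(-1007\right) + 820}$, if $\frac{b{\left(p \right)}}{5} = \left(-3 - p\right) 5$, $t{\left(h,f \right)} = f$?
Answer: $\frac{70028}{4227} \approx 16.567$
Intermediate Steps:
$b{\left(p \right)} = -75 - 25 p$ ($b{\left(p \right)} = 5 \left(-3 - p\right) 5 = 5 \left(-15 - 5 p\right) = -75 - 25 p$)
$E = -420168$ ($E = \left(1582 - 850\right) \left(-574\right) = 732 \left(-574\right) = -420168$)
$\frac{E}{t{\left(34,26 \right)} \left(-1007\right) + 820} = - \frac{420168}{26 \left(-1007\right) + 820} = - \frac{420168}{-26182 + 820} = - \frac{420168}{-25362} = \left(-420168\right) \left(- \frac{1}{25362}\right) = \frac{70028}{4227}$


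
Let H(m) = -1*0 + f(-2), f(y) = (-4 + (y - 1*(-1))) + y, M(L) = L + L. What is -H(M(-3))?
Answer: 7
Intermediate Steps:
M(L) = 2*L
f(y) = -3 + 2*y (f(y) = (-4 + (y + 1)) + y = (-4 + (1 + y)) + y = (-3 + y) + y = -3 + 2*y)
H(m) = -7 (H(m) = -1*0 + (-3 + 2*(-2)) = 0 + (-3 - 4) = 0 - 7 = -7)
-H(M(-3)) = -1*(-7) = 7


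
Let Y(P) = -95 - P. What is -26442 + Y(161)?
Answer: -26698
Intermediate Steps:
-26442 + Y(161) = -26442 + (-95 - 1*161) = -26442 + (-95 - 161) = -26442 - 256 = -26698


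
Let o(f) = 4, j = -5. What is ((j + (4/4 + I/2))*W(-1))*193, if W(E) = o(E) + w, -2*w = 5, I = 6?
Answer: -579/2 ≈ -289.50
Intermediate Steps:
w = -5/2 (w = -½*5 = -5/2 ≈ -2.5000)
W(E) = 3/2 (W(E) = 4 - 5/2 = 3/2)
((j + (4/4 + I/2))*W(-1))*193 = ((-5 + (4/4 + 6/2))*(3/2))*193 = ((-5 + (4*(¼) + 6*(½)))*(3/2))*193 = ((-5 + (1 + 3))*(3/2))*193 = ((-5 + 4)*(3/2))*193 = -1*3/2*193 = -3/2*193 = -579/2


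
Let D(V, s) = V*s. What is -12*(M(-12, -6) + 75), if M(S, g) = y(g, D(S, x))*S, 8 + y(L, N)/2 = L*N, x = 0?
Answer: -3204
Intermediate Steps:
y(L, N) = -16 + 2*L*N (y(L, N) = -16 + 2*(L*N) = -16 + 2*L*N)
M(S, g) = -16*S (M(S, g) = (-16 + 2*g*(S*0))*S = (-16 + 2*g*0)*S = (-16 + 0)*S = -16*S)
-12*(M(-12, -6) + 75) = -12*(-16*(-12) + 75) = -12*(192 + 75) = -12*267 = -3204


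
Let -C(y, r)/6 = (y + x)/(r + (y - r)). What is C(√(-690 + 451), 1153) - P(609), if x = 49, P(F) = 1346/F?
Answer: -5000/609 + 294*I*√239/239 ≈ -8.2102 + 19.017*I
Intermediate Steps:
C(y, r) = -6*(49 + y)/y (C(y, r) = -6*(y + 49)/(r + (y - r)) = -6*(49 + y)/y)
C(√(-690 + 451), 1153) - P(609) = (-6 - 294/√(-690 + 451)) - 1346/609 = (-6 - 294*(-I*√239/239)) - 1346/609 = (-6 - 294*(-I*√239/239)) - 1*1346/609 = (-6 - (-294)*I*√239/239) - 1346/609 = (-6 + 294*I*√239/239) - 1346/609 = -5000/609 + 294*I*√239/239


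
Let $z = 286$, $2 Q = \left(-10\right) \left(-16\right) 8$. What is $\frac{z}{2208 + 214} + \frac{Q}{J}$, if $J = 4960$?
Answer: $\frac{9277}{37541} \approx 0.24712$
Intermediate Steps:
$Q = 640$ ($Q = \frac{\left(-10\right) \left(-16\right) 8}{2} = \frac{160 \cdot 8}{2} = \frac{1}{2} \cdot 1280 = 640$)
$\frac{z}{2208 + 214} + \frac{Q}{J} = \frac{286}{2208 + 214} + \frac{640}{4960} = \frac{286}{2422} + 640 \cdot \frac{1}{4960} = 286 \cdot \frac{1}{2422} + \frac{4}{31} = \frac{143}{1211} + \frac{4}{31} = \frac{9277}{37541}$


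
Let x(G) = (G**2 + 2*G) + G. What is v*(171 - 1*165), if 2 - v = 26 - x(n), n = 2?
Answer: -84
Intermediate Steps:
x(G) = G**2 + 3*G
v = -14 (v = 2 - (26 - 2*(3 + 2)) = 2 - (26 - 2*5) = 2 - (26 - 1*10) = 2 - (26 - 10) = 2 - 1*16 = 2 - 16 = -14)
v*(171 - 1*165) = -14*(171 - 1*165) = -14*(171 - 165) = -14*6 = -84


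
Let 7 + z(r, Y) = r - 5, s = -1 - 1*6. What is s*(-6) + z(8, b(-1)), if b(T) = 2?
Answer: 38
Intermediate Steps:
s = -7 (s = -1 - 6 = -7)
z(r, Y) = -12 + r (z(r, Y) = -7 + (r - 5) = -7 + (-5 + r) = -12 + r)
s*(-6) + z(8, b(-1)) = -7*(-6) + (-12 + 8) = 42 - 4 = 38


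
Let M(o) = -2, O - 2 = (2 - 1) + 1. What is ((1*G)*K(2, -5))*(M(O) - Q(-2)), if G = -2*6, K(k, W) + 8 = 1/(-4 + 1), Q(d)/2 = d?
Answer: 200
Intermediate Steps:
Q(d) = 2*d
O = 4 (O = 2 + ((2 - 1) + 1) = 2 + (1 + 1) = 2 + 2 = 4)
K(k, W) = -25/3 (K(k, W) = -8 + 1/(-4 + 1) = -8 + 1/(-3) = -8 - ⅓ = -25/3)
G = -12
((1*G)*K(2, -5))*(M(O) - Q(-2)) = ((1*(-12))*(-25/3))*(-2 - 2*(-2)) = (-12*(-25/3))*(-2 - 1*(-4)) = 100*(-2 + 4) = 100*2 = 200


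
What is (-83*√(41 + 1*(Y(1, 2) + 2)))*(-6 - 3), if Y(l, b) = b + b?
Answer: 747*√47 ≈ 5121.2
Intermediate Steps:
Y(l, b) = 2*b
(-83*√(41 + 1*(Y(1, 2) + 2)))*(-6 - 3) = (-83*√(41 + 1*(2*2 + 2)))*(-6 - 3) = -83*√(41 + 1*(4 + 2))*(-9) = -83*√(41 + 1*6)*(-9) = -83*√(41 + 6)*(-9) = -83*√47*(-9) = 747*√47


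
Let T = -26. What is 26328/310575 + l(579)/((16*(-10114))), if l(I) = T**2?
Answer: 25965087/322169800 ≈ 0.080594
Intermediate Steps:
l(I) = 676 (l(I) = (-26)**2 = 676)
26328/310575 + l(579)/((16*(-10114))) = 26328/310575 + 676/((16*(-10114))) = 26328*(1/310575) + 676/(-161824) = 8776/103525 + 676*(-1/161824) = 8776/103525 - 13/3112 = 25965087/322169800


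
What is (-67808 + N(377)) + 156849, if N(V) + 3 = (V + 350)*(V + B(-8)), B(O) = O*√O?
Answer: 363117 - 11632*I*√2 ≈ 3.6312e+5 - 16450.0*I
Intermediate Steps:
B(O) = O^(3/2)
N(V) = -3 + (350 + V)*(V - 16*I*√2) (N(V) = -3 + (V + 350)*(V + (-8)^(3/2)) = -3 + (350 + V)*(V - 16*I*√2))
(-67808 + N(377)) + 156849 = (-67808 + (-3 + 377² + 350*377 - 5600*I*√2 - 16*I*377*√2)) + 156849 = (-67808 + (-3 + 142129 + 131950 - 5600*I*√2 - 6032*I*√2)) + 156849 = (-67808 + (274076 - 11632*I*√2)) + 156849 = (206268 - 11632*I*√2) + 156849 = 363117 - 11632*I*√2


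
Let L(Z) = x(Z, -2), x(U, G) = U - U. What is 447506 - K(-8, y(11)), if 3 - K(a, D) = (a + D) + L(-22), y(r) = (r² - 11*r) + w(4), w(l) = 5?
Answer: 447500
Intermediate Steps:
x(U, G) = 0
L(Z) = 0
y(r) = 5 + r² - 11*r (y(r) = (r² - 11*r) + 5 = 5 + r² - 11*r)
K(a, D) = 3 - D - a (K(a, D) = 3 - ((a + D) + 0) = 3 - ((D + a) + 0) = 3 - (D + a) = 3 + (-D - a) = 3 - D - a)
447506 - K(-8, y(11)) = 447506 - (3 - (5 + 11² - 11*11) - 1*(-8)) = 447506 - (3 - (5 + 121 - 121) + 8) = 447506 - (3 - 1*5 + 8) = 447506 - (3 - 5 + 8) = 447506 - 1*6 = 447506 - 6 = 447500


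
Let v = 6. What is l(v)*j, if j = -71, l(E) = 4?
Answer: -284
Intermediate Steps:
l(v)*j = 4*(-71) = -284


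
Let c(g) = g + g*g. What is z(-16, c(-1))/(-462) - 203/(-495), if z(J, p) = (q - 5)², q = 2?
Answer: 2707/6930 ≈ 0.39062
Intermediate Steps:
c(g) = g + g²
z(J, p) = 9 (z(J, p) = (2 - 5)² = (-3)² = 9)
z(-16, c(-1))/(-462) - 203/(-495) = 9/(-462) - 203/(-495) = 9*(-1/462) - 203*(-1/495) = -3/154 + 203/495 = 2707/6930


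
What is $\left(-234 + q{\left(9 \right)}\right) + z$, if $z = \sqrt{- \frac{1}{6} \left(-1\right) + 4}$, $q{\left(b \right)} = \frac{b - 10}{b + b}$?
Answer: $- \frac{4213}{18} + \frac{5 \sqrt{6}}{6} \approx -232.01$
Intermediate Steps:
$q{\left(b \right)} = \frac{-10 + b}{2 b}$
$z = \frac{5 \sqrt{6}}{6}$ ($z = \sqrt{\left(-1\right) \frac{1}{6} \left(-1\right) + 4} = \sqrt{\left(- \frac{1}{6}\right) \left(-1\right) + 4} = \sqrt{\frac{1}{6} + 4} = \sqrt{\frac{25}{6}} = \frac{5 \sqrt{6}}{6} \approx 2.0412$)
$\left(-234 + q{\left(9 \right)}\right) + z = \left(-234 + \frac{-10 + 9}{2 \cdot 9}\right) + \frac{5 \sqrt{6}}{6} = \left(-234 + \frac{1}{2} \cdot \frac{1}{9} \left(-1\right)\right) + \frac{5 \sqrt{6}}{6} = \left(-234 - \frac{1}{18}\right) + \frac{5 \sqrt{6}}{6} = - \frac{4213}{18} + \frac{5 \sqrt{6}}{6}$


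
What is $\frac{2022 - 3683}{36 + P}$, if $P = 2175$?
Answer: $- \frac{151}{201} \approx -0.75124$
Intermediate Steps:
$\frac{2022 - 3683}{36 + P} = \frac{2022 - 3683}{36 + 2175} = - \frac{1661}{2211} = \left(-1661\right) \frac{1}{2211} = - \frac{151}{201}$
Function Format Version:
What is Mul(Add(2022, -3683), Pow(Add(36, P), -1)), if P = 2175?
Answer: Rational(-151, 201) ≈ -0.75124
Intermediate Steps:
Mul(Add(2022, -3683), Pow(Add(36, P), -1)) = Mul(Add(2022, -3683), Pow(Add(36, 2175), -1)) = Mul(-1661, Pow(2211, -1)) = Mul(-1661, Rational(1, 2211)) = Rational(-151, 201)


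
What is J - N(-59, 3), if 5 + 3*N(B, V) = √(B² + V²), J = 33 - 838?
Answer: -2410/3 - √3490/3 ≈ -823.03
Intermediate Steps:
J = -805
N(B, V) = -5/3 + √(B² + V²)/3
J - N(-59, 3) = -805 - (-5/3 + √((-59)² + 3²)/3) = -805 - (-5/3 + √(3481 + 9)/3) = -805 - (-5/3 + √3490/3) = -805 + (5/3 - √3490/3) = -2410/3 - √3490/3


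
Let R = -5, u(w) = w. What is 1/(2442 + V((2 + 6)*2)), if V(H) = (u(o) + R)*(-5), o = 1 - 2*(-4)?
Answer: 1/2422 ≈ 0.00041288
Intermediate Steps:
o = 9 (o = 1 + 8 = 9)
V(H) = -20 (V(H) = (9 - 5)*(-5) = 4*(-5) = -20)
1/(2442 + V((2 + 6)*2)) = 1/(2442 - 20) = 1/2422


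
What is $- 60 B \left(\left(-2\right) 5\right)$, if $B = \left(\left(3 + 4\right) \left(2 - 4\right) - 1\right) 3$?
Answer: $-27000$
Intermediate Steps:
$B = -45$ ($B = \left(7 \left(-2\right) - 1\right) 3 = \left(-14 - 1\right) 3 = \left(-15\right) 3 = -45$)
$- 60 B \left(\left(-2\right) 5\right) = \left(-60\right) \left(-45\right) \left(\left(-2\right) 5\right) = 2700 \left(-10\right) = -27000$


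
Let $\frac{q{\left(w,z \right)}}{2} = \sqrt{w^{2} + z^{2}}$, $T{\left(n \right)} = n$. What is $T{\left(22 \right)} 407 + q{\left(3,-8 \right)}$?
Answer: $8954 + 2 \sqrt{73} \approx 8971.1$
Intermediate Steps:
$q{\left(w,z \right)} = 2 \sqrt{w^{2} + z^{2}}$
$T{\left(22 \right)} 407 + q{\left(3,-8 \right)} = 22 \cdot 407 + 2 \sqrt{3^{2} + \left(-8\right)^{2}} = 8954 + 2 \sqrt{9 + 64} = 8954 + 2 \sqrt{73}$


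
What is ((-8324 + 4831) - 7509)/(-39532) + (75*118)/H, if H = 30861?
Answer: 114898487/203332842 ≈ 0.56508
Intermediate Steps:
((-8324 + 4831) - 7509)/(-39532) + (75*118)/H = ((-8324 + 4831) - 7509)/(-39532) + (75*118)/30861 = (-3493 - 7509)*(-1/39532) + 8850*(1/30861) = -11002*(-1/39532) + 2950/10287 = 5501/19766 + 2950/10287 = 114898487/203332842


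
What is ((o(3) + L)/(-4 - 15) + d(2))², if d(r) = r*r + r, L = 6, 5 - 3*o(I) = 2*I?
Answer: 105625/3249 ≈ 32.510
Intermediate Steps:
o(I) = 5/3 - 2*I/3
d(r) = r + r² (d(r) = r² + r = r + r²)
((o(3) + L)/(-4 - 15) + d(2))² = (((5/3 - ⅔*3) + 6)/(-4 - 15) + 2*(1 + 2))² = (((5/3 - 2) + 6)/(-19) + 2*3)² = ((-⅓ + 6)*(-1/19) + 6)² = ((17/3)*(-1/19) + 6)² = (-17/57 + 6)² = (325/57)² = 105625/3249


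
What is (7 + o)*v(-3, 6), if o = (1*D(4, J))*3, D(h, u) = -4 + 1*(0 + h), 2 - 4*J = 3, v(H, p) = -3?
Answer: -21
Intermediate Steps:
J = -¼ (J = ½ - ¼*3 = ½ - ¾ = -¼ ≈ -0.25000)
D(h, u) = -4 + h (D(h, u) = -4 + 1*h = -4 + h)
o = 0 (o = (1*(-4 + 4))*3 = (1*0)*3 = 0*3 = 0)
(7 + o)*v(-3, 6) = (7 + 0)*(-3) = 7*(-3) = -21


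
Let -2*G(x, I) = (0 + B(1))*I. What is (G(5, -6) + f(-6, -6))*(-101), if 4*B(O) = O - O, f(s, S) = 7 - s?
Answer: -1313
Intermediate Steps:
B(O) = 0 (B(O) = (O - O)/4 = (¼)*0 = 0)
G(x, I) = 0 (G(x, I) = -(0 + 0)*I/2 = -0*I = -½*0 = 0)
(G(5, -6) + f(-6, -6))*(-101) = (0 + (7 - 1*(-6)))*(-101) = (0 + (7 + 6))*(-101) = (0 + 13)*(-101) = 13*(-101) = -1313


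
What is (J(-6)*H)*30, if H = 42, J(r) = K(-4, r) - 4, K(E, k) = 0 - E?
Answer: 0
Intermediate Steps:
K(E, k) = -E
J(r) = 0 (J(r) = -1*(-4) - 4 = 4 - 4 = 0)
(J(-6)*H)*30 = (0*42)*30 = 0*30 = 0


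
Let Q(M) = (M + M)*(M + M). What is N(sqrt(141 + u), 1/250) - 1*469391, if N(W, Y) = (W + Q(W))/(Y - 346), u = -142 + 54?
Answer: -40601905109/86499 - 250*sqrt(53)/86499 ≈ -4.6939e+5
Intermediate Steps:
u = -88
Q(M) = 4*M**2 (Q(M) = (2*M)*(2*M) = 4*M**2)
N(W, Y) = (W + 4*W**2)/(-346 + Y) (N(W, Y) = (W + 4*W**2)/(Y - 346) = (W + 4*W**2)/(-346 + Y))
N(sqrt(141 + u), 1/250) - 1*469391 = sqrt(141 - 88)*(1 + 4*sqrt(141 - 88))/(-346 + 1/250) - 1*469391 = sqrt(53)*(1 + 4*sqrt(53))/(-346 + 1/250) - 469391 = sqrt(53)*(1 + 4*sqrt(53))/(-86499/250) - 469391 = sqrt(53)*(-250/86499)*(1 + 4*sqrt(53)) - 469391 = -250*sqrt(53)*(1 + 4*sqrt(53))/86499 - 469391 = -469391 - 250*sqrt(53)*(1 + 4*sqrt(53))/86499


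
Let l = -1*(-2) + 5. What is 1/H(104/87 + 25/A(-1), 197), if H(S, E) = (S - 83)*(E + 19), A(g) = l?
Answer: -203/3430368 ≈ -5.9177e-5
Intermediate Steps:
l = 7 (l = 2 + 5 = 7)
A(g) = 7
H(S, E) = (-83 + S)*(19 + E)
1/H(104/87 + 25/A(-1), 197) = 1/(-1577 - 83*197 + 19*(104/87 + 25/7) + 197*(104/87 + 25/7)) = 1/(-1577 - 16351 + 19*(104*(1/87) + 25*(⅐)) + 197*(104*(1/87) + 25*(⅐))) = 1/(-1577 - 16351 + 19*(104/87 + 25/7) + 197*(104/87 + 25/7)) = 1/(-1577 - 16351 + 19*(2903/609) + 197*(2903/609)) = 1/(-1577 - 16351 + 55157/609 + 571891/609) = 1/(-3430368/203) = -203/3430368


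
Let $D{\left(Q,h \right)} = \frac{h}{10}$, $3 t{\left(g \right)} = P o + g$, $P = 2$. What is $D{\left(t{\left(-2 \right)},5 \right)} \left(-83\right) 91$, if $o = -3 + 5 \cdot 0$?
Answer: $- \frac{7553}{2} \approx -3776.5$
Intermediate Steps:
$o = -3$ ($o = -3 + 0 = -3$)
$t{\left(g \right)} = -2 + \frac{g}{3}$ ($t{\left(g \right)} = \frac{2 \left(-3\right) + g}{3} = \frac{-6 + g}{3} = -2 + \frac{g}{3}$)
$D{\left(Q,h \right)} = \frac{h}{10}$ ($D{\left(Q,h \right)} = h \frac{1}{10} = \frac{h}{10}$)
$D{\left(t{\left(-2 \right)},5 \right)} \left(-83\right) 91 = \frac{1}{10} \cdot 5 \left(-83\right) 91 = \frac{1}{2} \left(-83\right) 91 = \left(- \frac{83}{2}\right) 91 = - \frac{7553}{2}$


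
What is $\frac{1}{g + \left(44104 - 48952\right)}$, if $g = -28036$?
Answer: $- \frac{1}{32884} \approx -3.041 \cdot 10^{-5}$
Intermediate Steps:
$\frac{1}{g + \left(44104 - 48952\right)} = \frac{1}{-28036 + \left(44104 - 48952\right)} = \frac{1}{-28036 - 4848} = \frac{1}{-32884} = - \frac{1}{32884}$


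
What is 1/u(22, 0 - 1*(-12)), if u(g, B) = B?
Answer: 1/12 ≈ 0.083333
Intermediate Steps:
1/u(22, 0 - 1*(-12)) = 1/(0 - 1*(-12)) = 1/(0 + 12) = 1/12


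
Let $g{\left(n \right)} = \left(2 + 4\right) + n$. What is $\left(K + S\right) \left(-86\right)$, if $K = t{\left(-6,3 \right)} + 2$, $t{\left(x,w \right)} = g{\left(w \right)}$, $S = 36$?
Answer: $-4042$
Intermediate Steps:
$g{\left(n \right)} = 6 + n$
$t{\left(x,w \right)} = 6 + w$
$K = 11$ ($K = \left(6 + 3\right) + 2 = 9 + 2 = 11$)
$\left(K + S\right) \left(-86\right) = \left(11 + 36\right) \left(-86\right) = 47 \left(-86\right) = -4042$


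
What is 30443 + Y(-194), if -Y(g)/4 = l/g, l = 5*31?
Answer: 2953281/97 ≈ 30446.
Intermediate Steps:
l = 155
Y(g) = -620/g
30443 + Y(-194) = 30443 - 620/(-194) = 30443 - 620*(-1/194) = 30443 + 310/97 = 2953281/97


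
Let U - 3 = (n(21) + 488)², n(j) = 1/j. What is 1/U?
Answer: 441/105043324 ≈ 4.1983e-6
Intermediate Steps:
U = 105043324/441 (U = 3 + (1/21 + 488)² = 3 + (10249/21)² = 3 + 105042001/441 = 105043324/441 ≈ 2.3819e+5)
1/U = 1/(105043324/441) = 441/105043324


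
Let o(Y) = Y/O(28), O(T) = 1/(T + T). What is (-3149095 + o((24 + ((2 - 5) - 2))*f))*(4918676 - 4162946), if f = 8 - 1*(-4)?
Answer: -2370216403710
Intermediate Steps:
O(T) = 1/(2*T)
f = 12 (f = 8 + 4 = 12)
o(Y) = 56*Y (o(Y) = Y/(((½)/28)) = Y/(((½)*(1/28))) = Y/(1/56) = Y*56 = 56*Y)
(-3149095 + o((24 + ((2 - 5) - 2))*f))*(4918676 - 4162946) = (-3149095 + 56*((24 + ((2 - 5) - 2))*12))*(4918676 - 4162946) = (-3149095 + 56*((24 + (-3 - 2))*12))*755730 = (-3149095 + 56*((24 - 5)*12))*755730 = (-3149095 + 56*(19*12))*755730 = (-3149095 + 56*228)*755730 = (-3149095 + 12768)*755730 = -3136327*755730 = -2370216403710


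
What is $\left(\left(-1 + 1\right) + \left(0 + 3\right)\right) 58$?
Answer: $174$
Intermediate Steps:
$\left(\left(-1 + 1\right) + \left(0 + 3\right)\right) 58 = \left(0 + 3\right) 58 = 3 \cdot 58 = 174$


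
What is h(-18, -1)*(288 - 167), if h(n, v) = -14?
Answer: -1694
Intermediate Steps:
h(-18, -1)*(288 - 167) = -14*(288 - 167) = -14*121 = -1694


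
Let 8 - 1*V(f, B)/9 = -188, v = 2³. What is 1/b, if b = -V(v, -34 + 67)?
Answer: -1/1764 ≈ -0.00056689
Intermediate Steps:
v = 8
V(f, B) = 1764 (V(f, B) = 72 - 9*(-188) = 72 + 1692 = 1764)
b = -1764 (b = -1*1764 = -1764)
1/b = 1/(-1764) = -1/1764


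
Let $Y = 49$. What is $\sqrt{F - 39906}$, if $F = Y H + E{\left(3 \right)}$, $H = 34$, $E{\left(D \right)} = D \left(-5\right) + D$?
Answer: $2 i \sqrt{9563} \approx 195.58 i$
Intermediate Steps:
$E{\left(D \right)} = - 4 D$ ($E{\left(D \right)} = - 5 D + D = - 4 D$)
$F = 1654$ ($F = 49 \cdot 34 - 12 = 1666 - 12 = 1654$)
$\sqrt{F - 39906} = \sqrt{1654 - 39906} = \sqrt{-38252} = 2 i \sqrt{9563}$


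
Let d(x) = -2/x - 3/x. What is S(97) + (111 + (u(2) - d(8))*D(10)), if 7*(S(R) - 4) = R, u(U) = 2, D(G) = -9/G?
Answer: 70837/560 ≈ 126.49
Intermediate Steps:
d(x) = -5/x
S(R) = 4 + R/7
S(97) + (111 + (u(2) - d(8))*D(10)) = (4 + (⅐)*97) + (111 + (2 - (-5)/8)*(-9/10)) = (4 + 97/7) + (111 + (2 - (-5)/8)*(-9*⅒)) = 125/7 + (111 + (2 - 1*(-5/8))*(-9/10)) = 125/7 + (111 + (2 + 5/8)*(-9/10)) = 125/7 + (111 + (21/8)*(-9/10)) = 125/7 + (111 - 189/80) = 125/7 + 8691/80 = 70837/560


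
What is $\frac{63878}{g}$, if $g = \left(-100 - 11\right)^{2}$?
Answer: $\frac{63878}{12321} \approx 5.1845$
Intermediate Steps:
$g = 12321$ ($g = \left(-111\right)^{2} = 12321$)
$\frac{63878}{g} = \frac{63878}{12321}$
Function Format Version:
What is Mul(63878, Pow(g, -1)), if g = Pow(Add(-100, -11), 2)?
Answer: Rational(63878, 12321) ≈ 5.1845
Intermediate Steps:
g = 12321 (g = Pow(-111, 2) = 12321)
Mul(63878, Pow(g, -1)) = Mul(63878, Pow(12321, -1)) = Mul(63878, Rational(1, 12321)) = Rational(63878, 12321)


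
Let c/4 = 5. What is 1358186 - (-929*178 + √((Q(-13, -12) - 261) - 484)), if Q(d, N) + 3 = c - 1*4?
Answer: 1523548 - 2*I*√183 ≈ 1.5235e+6 - 27.056*I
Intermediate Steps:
c = 20 (c = 4*5 = 20)
Q(d, N) = 13 (Q(d, N) = -3 + (20 - 1*4) = -3 + (20 - 4) = -3 + 16 = 13)
1358186 - (-929*178 + √((Q(-13, -12) - 261) - 484)) = 1358186 - (-929*178 + √((13 - 261) - 484)) = 1358186 - (-165362 + √(-248 - 484)) = 1358186 - (-165362 + √(-732)) = 1358186 - (-165362 + 2*I*√183) = 1358186 + (165362 - 2*I*√183) = 1523548 - 2*I*√183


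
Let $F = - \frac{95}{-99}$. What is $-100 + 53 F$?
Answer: $- \frac{4865}{99} \approx -49.141$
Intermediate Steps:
$F = \frac{95}{99}$ ($F = \left(-95\right) \left(- \frac{1}{99}\right) = \frac{95}{99} \approx 0.9596$)
$-100 + 53 F = -100 + 53 \cdot \frac{95}{99} = -100 + \frac{5035}{99} = - \frac{4865}{99}$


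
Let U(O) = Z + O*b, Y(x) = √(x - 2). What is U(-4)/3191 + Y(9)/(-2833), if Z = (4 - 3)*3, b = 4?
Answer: -13/3191 - √7/2833 ≈ -0.0050079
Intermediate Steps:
Z = 3 (Z = 1*3 = 3)
Y(x) = √(-2 + x)
U(O) = 3 + 4*O (U(O) = 3 + O*4 = 3 + 4*O)
U(-4)/3191 + Y(9)/(-2833) = (3 + 4*(-4))/3191 + √(-2 + 9)/(-2833) = (3 - 16)*(1/3191) + √7*(-1/2833) = -13*1/3191 - √7/2833 = -13/3191 - √7/2833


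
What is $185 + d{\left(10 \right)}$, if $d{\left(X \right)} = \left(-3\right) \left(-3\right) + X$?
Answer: $204$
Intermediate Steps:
$d{\left(X \right)} = 9 + X$
$185 + d{\left(10 \right)} = 185 + \left(9 + 10\right) = 185 + 19 = 204$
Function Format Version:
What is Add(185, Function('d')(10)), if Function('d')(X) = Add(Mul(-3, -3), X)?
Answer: 204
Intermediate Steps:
Function('d')(X) = Add(9, X)
Add(185, Function('d')(10)) = Add(185, Add(9, 10)) = Add(185, 19) = 204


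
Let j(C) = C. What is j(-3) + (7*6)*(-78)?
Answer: -3279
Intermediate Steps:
j(-3) + (7*6)*(-78) = -3 + (7*6)*(-78) = -3 + 42*(-78) = -3 - 3276 = -3279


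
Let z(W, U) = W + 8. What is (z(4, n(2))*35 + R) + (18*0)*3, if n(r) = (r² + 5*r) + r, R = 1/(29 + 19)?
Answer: 20161/48 ≈ 420.02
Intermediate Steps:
R = 1/48 ≈ 0.020833
n(r) = r² + 6*r
z(W, U) = 8 + W
(z(4, n(2))*35 + R) + (18*0)*3 = ((8 + 4)*35 + 1/48) + (18*0)*3 = (12*35 + 1/48) + 0*3 = (420 + 1/48) + 0 = 20161/48 + 0 = 20161/48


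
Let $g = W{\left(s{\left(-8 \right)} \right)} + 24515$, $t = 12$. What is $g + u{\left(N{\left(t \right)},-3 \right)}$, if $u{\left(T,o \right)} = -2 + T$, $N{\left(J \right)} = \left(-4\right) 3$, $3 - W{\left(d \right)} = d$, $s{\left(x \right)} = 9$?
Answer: $24495$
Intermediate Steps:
$W{\left(d \right)} = 3 - d$
$N{\left(J \right)} = -12$
$g = 24509$ ($g = \left(3 - 9\right) + 24515 = -6 + 24515 = 24509$)
$g + u{\left(N{\left(t \right)},-3 \right)} = 24509 - 14 = 24495$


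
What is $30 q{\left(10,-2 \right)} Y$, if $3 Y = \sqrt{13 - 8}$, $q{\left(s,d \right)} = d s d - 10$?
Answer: $300 \sqrt{5} \approx 670.82$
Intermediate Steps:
$q{\left(s,d \right)} = -10 + s d^{2}$ ($q{\left(s,d \right)} = s d^{2} - 10 = -10 + s d^{2}$)
$Y = \frac{\sqrt{5}}{3}$ ($Y = \frac{\sqrt{13 - 8}}{3} = \frac{\sqrt{5}}{3} \approx 0.74536$)
$30 q{\left(10,-2 \right)} Y = 30 \left(-10 + 10 \left(-2\right)^{2}\right) \frac{\sqrt{5}}{3} = 30 \left(-10 + 10 \cdot 4\right) \frac{\sqrt{5}}{3} = 30 \left(-10 + 40\right) \frac{\sqrt{5}}{3} = 30 \cdot 30 \frac{\sqrt{5}}{3} = 900 \frac{\sqrt{5}}{3} = 300 \sqrt{5}$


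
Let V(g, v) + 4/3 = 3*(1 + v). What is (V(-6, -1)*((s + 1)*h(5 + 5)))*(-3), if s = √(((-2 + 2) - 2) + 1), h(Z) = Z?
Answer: 40 + 40*I ≈ 40.0 + 40.0*I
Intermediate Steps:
V(g, v) = 5/3 + 3*v (V(g, v) = -4/3 + 3*(1 + v) = -4/3 + (3 + 3*v) = 5/3 + 3*v)
s = I (s = √((0 - 2) + 1) = √(-2 + 1) = √(-1) = I ≈ 1.0*I)
(V(-6, -1)*((s + 1)*h(5 + 5)))*(-3) = ((5/3 + 3*(-1))*((I + 1)*(5 + 5)))*(-3) = ((5/3 - 3)*((1 + I)*10))*(-3) = -4*(10 + 10*I)/3*(-3) = (-40/3 - 40*I/3)*(-3) = 40 + 40*I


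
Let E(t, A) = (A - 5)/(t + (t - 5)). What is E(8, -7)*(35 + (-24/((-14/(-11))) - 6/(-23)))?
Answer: -31692/1771 ≈ -17.895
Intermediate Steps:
E(t, A) = (-5 + A)/(-5 + 2*t) (E(t, A) = (-5 + A)/(t + (-5 + t)) = (-5 + A)/(-5 + 2*t))
E(8, -7)*(35 + (-24/((-14/(-11))) - 6/(-23))) = ((-5 - 7)/(-5 + 2*8))*(35 + (-24/((-14/(-11))) - 6/(-23))) = (-12/(-5 + 16))*(35 + (-24/((-14*(-1/11))) - 6*(-1/23))) = (-12/11)*(35 + (-24/14/11 + 6/23)) = ((1/11)*(-12))*(35 + (-24*11/14 + 6/23)) = -12*(35 + (-132/7 + 6/23))/11 = -12*(35 - 2994/161)/11 = -12/11*2641/161 = -31692/1771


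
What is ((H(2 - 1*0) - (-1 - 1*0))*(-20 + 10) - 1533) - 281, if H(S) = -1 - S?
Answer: -1794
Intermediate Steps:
((H(2 - 1*0) - (-1 - 1*0))*(-20 + 10) - 1533) - 281 = (((-1 - (2 - 1*0)) - (-1 - 1*0))*(-20 + 10) - 1533) - 281 = (((-1 - (2 + 0)) - (-1 + 0))*(-10) - 1533) - 281 = (((-1 - 1*2) - 1*(-1))*(-10) - 1533) - 281 = (((-1 - 2) + 1)*(-10) - 1533) - 281 = ((-3 + 1)*(-10) - 1533) - 281 = (-2*(-10) - 1533) - 281 = (20 - 1533) - 281 = -1513 - 281 = -1794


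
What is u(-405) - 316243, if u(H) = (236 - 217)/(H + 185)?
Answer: -69573479/220 ≈ -3.1624e+5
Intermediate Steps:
u(H) = 19/(185 + H)
u(-405) - 316243 = 19/(185 - 405) - 316243 = 19/(-220) - 316243 = 19*(-1/220) - 316243 = -19/220 - 316243 = -69573479/220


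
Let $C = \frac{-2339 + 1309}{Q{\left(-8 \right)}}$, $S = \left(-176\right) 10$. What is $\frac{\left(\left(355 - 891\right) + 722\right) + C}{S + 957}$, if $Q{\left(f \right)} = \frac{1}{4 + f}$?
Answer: $- \frac{4306}{803} \approx -5.3624$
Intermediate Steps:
$S = -1760$
$C = 4120$ ($C = \frac{-2339 + 1309}{\frac{1}{4 - 8}} = - \frac{1030}{\frac{1}{-4}} = - \frac{1030}{- \frac{1}{4}} = \left(-1030\right) \left(-4\right) = 4120$)
$\frac{\left(\left(355 - 891\right) + 722\right) + C}{S + 957} = \frac{\left(\left(355 - 891\right) + 722\right) + 4120}{-1760 + 957} = \frac{\left(-536 + 722\right) + 4120}{-803} = \left(186 + 4120\right) \left(- \frac{1}{803}\right) = 4306 \left(- \frac{1}{803}\right) = - \frac{4306}{803}$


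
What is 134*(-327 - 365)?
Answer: -92728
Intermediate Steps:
134*(-327 - 365) = 134*(-692) = -92728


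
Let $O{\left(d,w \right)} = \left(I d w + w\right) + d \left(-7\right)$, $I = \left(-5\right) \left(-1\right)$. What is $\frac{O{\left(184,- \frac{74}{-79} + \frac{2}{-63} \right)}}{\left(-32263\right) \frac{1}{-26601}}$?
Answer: $- \frac{6686285488}{17841439} \approx -374.76$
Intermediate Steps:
$I = 5$
$O{\left(d,w \right)} = w - 7 d + 5 d w$ ($O{\left(d,w \right)} = \left(5 d w + w\right) + d \left(-7\right) = \left(5 d w + w\right) - 7 d = \left(w + 5 d w\right) - 7 d = w - 7 d + 5 d w$)
$\frac{O{\left(184,- \frac{74}{-79} + \frac{2}{-63} \right)}}{\left(-32263\right) \frac{1}{-26601}} = \frac{\left(- \frac{74}{-79} + \frac{2}{-63}\right) - 1288 + 5 \cdot 184 \left(- \frac{74}{-79} + \frac{2}{-63}\right)}{\left(-32263\right) \frac{1}{-26601}} = \frac{\left(\left(-74\right) \left(- \frac{1}{79}\right) + 2 \left(- \frac{1}{63}\right)\right) - 1288 + 5 \cdot 184 \left(\left(-74\right) \left(- \frac{1}{79}\right) + 2 \left(- \frac{1}{63}\right)\right)}{\left(-32263\right) \left(- \frac{1}{26601}\right)} = \frac{\left(\frac{74}{79} - \frac{2}{63}\right) - 1288 + 5 \cdot 184 \left(\frac{74}{79} - \frac{2}{63}\right)}{\frac{32263}{26601}} = \left(\frac{4504}{4977} - 1288 + 5 \cdot 184 \cdot \frac{4504}{4977}\right) \frac{26601}{32263} = \left(\frac{4504}{4977} - 1288 + \frac{4143680}{4977}\right) \frac{26601}{32263} = \left(- \frac{754064}{1659}\right) \frac{26601}{32263} = - \frac{6686285488}{17841439}$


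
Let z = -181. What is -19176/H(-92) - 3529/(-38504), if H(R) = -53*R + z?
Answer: -240594683/60258760 ≈ -3.9927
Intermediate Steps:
H(R) = -181 - 53*R (H(R) = -53*R - 181 = -181 - 53*R)
-19176/H(-92) - 3529/(-38504) = -19176/(-181 - 53*(-92)) - 3529/(-38504) = -19176/(-181 + 4876) - 3529*(-1/38504) = -19176/4695 + 3529/38504 = -19176*1/4695 + 3529/38504 = -6392/1565 + 3529/38504 = -240594683/60258760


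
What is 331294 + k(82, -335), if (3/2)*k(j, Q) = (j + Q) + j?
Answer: 331180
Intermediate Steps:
k(j, Q) = 2*Q/3 + 4*j/3 (k(j, Q) = 2*((j + Q) + j)/3 = 2*((Q + j) + j)/3 = 2*(Q + 2*j)/3 = 2*Q/3 + 4*j/3)
331294 + k(82, -335) = 331294 + ((⅔)*(-335) + (4/3)*82) = 331294 + (-670/3 + 328/3) = 331294 - 114 = 331180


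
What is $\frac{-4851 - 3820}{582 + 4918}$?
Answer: $- \frac{8671}{5500} \approx -1.5765$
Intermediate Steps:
$\frac{-4851 - 3820}{582 + 4918} = \frac{-4851 - 3820}{5500} = \left(-8671\right) \frac{1}{5500} = - \frac{8671}{5500}$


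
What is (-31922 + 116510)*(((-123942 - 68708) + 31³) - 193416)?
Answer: -30136589700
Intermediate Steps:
(-31922 + 116510)*(((-123942 - 68708) + 31³) - 193416) = 84588*((-192650 + 29791) - 193416) = 84588*(-162859 - 193416) = 84588*(-356275) = -30136589700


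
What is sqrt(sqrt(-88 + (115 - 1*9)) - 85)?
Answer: sqrt(-85 + 3*sqrt(2)) ≈ 8.9865*I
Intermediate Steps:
sqrt(sqrt(-88 + (115 - 1*9)) - 85) = sqrt(sqrt(-88 + (115 - 9)) - 85) = sqrt(sqrt(-88 + 106) - 85) = sqrt(sqrt(18) - 85) = sqrt(3*sqrt(2) - 85) = sqrt(-85 + 3*sqrt(2))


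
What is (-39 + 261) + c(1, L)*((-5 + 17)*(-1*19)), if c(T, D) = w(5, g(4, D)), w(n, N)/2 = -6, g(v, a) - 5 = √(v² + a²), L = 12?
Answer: 2958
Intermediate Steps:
g(v, a) = 5 + √(a² + v²) (g(v, a) = 5 + √(v² + a²) = 5 + √(a² + v²))
w(n, N) = -12 (w(n, N) = 2*(-6) = -12)
c(T, D) = -12
(-39 + 261) + c(1, L)*((-5 + 17)*(-1*19)) = (-39 + 261) - 12*(-5 + 17)*(-1*19) = 222 - 144*(-19) = 222 - 12*(-228) = 222 + 2736 = 2958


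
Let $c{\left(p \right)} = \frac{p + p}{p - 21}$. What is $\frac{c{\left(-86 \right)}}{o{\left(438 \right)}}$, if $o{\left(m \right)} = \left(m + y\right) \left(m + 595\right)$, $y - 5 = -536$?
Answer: $- \frac{172}{10279383} \approx -1.6733 \cdot 10^{-5}$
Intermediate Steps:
$y = -531$ ($y = 5 - 536 = -531$)
$c{\left(p \right)} = \frac{2 p}{-21 + p}$
$o{\left(m \right)} = \left(-531 + m\right) \left(595 + m\right)$ ($o{\left(m \right)} = \left(m - 531\right) \left(m + 595\right) = \left(-531 + m\right) \left(595 + m\right)$)
$\frac{c{\left(-86 \right)}}{o{\left(438 \right)}} = \frac{2 \left(-86\right) \frac{1}{-21 - 86}}{-315945 + 438^{2} + 64 \cdot 438} = \frac{2 \left(-86\right) \frac{1}{-107}}{-315945 + 191844 + 28032} = \frac{2 \left(-86\right) \left(- \frac{1}{107}\right)}{-96069} = \frac{172}{107} \left(- \frac{1}{96069}\right) = - \frac{172}{10279383}$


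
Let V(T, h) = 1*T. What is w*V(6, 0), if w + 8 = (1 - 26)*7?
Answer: -1098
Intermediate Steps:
w = -183 (w = -8 + (1 - 26)*7 = -8 - 25*7 = -8 - 175 = -183)
V(T, h) = T
w*V(6, 0) = -183*6 = -1098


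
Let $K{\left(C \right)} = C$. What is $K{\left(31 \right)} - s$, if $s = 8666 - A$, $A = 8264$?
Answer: $-371$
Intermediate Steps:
$s = 402$ ($s = 8666 - 8264 = 402$)
$K{\left(31 \right)} - s = 31 - 402 = -371$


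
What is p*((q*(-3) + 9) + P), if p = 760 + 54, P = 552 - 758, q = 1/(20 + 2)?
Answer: -160469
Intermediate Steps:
q = 1/22 ≈ 0.045455
P = -206
p = 814
p*((q*(-3) + 9) + P) = 814*(((1/22)*(-3) + 9) - 206) = 814*((-3/22 + 9) - 206) = 814*(195/22 - 206) = 814*(-4337/22) = -160469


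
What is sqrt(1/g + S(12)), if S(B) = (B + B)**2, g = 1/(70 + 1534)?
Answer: 2*sqrt(545) ≈ 46.690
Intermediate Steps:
g = 1/1604 ≈ 0.00062344
S(B) = 4*B**2 (S(B) = (2*B)**2 = 4*B**2)
sqrt(1/g + S(12)) = sqrt(1/(1/1604) + 4*12**2) = sqrt(1604 + 4*144) = sqrt(1604 + 576) = sqrt(2180) = 2*sqrt(545)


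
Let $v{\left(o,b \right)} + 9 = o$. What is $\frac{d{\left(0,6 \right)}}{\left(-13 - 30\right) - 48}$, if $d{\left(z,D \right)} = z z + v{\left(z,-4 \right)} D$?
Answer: $\frac{54}{91} \approx 0.59341$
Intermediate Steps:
$v{\left(o,b \right)} = -9 + o$
$d{\left(z,D \right)} = z^{2} + D \left(-9 + z\right)$ ($d{\left(z,D \right)} = z z + \left(-9 + z\right) D = z^{2} + D \left(-9 + z\right)$)
$\frac{d{\left(0,6 \right)}}{\left(-13 - 30\right) - 48} = \frac{0^{2} + 6 \left(-9 + 0\right)}{\left(-13 - 30\right) - 48} = \frac{0 + 6 \left(-9\right)}{-43 - 48} = \frac{0 - 54}{-91} = \left(-54\right) \left(- \frac{1}{91}\right) = \frac{54}{91}$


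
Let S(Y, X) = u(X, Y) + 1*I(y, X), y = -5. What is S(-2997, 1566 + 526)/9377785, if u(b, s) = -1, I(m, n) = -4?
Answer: -1/1875557 ≈ -5.3317e-7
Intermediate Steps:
S(Y, X) = -5 (S(Y, X) = -1 + 1*(-4) = -1 - 4 = -5)
S(-2997, 1566 + 526)/9377785 = -5/9377785 = -5*1/9377785 = -1/1875557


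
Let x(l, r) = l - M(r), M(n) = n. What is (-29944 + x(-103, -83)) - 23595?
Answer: -53559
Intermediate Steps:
x(l, r) = l - r
(-29944 + x(-103, -83)) - 23595 = (-29944 + (-103 - 1*(-83))) - 23595 = (-29944 + (-103 + 83)) - 23595 = (-29944 - 20) - 23595 = -29964 - 23595 = -53559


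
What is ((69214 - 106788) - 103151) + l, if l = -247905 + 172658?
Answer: -215972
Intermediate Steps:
l = -75247
((69214 - 106788) - 103151) + l = ((69214 - 106788) - 103151) - 75247 = (-37574 - 103151) - 75247 = -140725 - 75247 = -215972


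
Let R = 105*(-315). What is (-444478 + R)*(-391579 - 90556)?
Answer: 230245015655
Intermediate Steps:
R = -33075
(-444478 + R)*(-391579 - 90556) = (-444478 - 33075)*(-391579 - 90556) = -477553*(-482135) = 230245015655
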